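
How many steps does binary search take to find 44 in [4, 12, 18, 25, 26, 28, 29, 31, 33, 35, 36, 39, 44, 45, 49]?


Search for 44:
[0,14] mid=7 arr[7]=31
[8,14] mid=11 arr[11]=39
[12,14] mid=13 arr[13]=45
[12,12] mid=12 arr[12]=44
Total: 4 comparisons


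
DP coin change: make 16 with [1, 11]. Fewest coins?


dp[0]=0; dp[i]=1+min(dp[i-c] for c in coins)
...dp[11]=1, dp[12]=2, dp[13]=3, dp[14]=4, dp[15]=5, dp[16]=6
Minimum coins for 16 = 6


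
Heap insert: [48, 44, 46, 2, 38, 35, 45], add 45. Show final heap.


Append 45: [48, 44, 46, 2, 38, 35, 45, 45]
Bubble up: swap idx 7(45) with idx 3(2); swap idx 3(45) with idx 1(44)
Result: [48, 45, 46, 44, 38, 35, 45, 2]


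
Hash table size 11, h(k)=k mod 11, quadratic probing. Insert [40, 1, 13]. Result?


Insertions: 40->slot 7; 1->slot 1; 13->slot 2
Table: [None, 1, 13, None, None, None, None, 40, None, None, None]


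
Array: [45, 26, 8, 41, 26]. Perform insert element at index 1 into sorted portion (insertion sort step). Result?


After one pass: [26, 45, 8, 41, 26]


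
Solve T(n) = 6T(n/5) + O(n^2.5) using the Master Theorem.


a=6, b=5, c=2.5. log_5(6)=1.113 < c=2.5. Case 3: O(n^c) = O(n^2.500)
Complexity: O(n^2.500)


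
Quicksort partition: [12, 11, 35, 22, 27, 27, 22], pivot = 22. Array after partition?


Elements <= 22 go left of pivot.
Result: [12, 11, 22, 22, 27, 27, 35], pivot at index 3


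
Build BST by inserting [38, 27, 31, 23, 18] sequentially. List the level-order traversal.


Root = 38; build tree by BST insertion.
Level-Order traversal: [38, 27, 23, 31, 18]


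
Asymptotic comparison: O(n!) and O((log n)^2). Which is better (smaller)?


polylogarithmic grows slower than factorial
O((log n)^2) is asymptotically smaller; O(n!) grows faster


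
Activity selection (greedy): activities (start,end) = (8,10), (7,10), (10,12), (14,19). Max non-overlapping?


Greedy: pick earliest-ending, then skip overlaps.
Selected (3 activities): [(8, 10), (10, 12), (14, 19)]


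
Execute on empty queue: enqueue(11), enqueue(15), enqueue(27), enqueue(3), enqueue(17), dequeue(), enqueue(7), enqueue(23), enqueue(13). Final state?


enqueue(11) -> [11]
enqueue(15) -> [11, 15]
enqueue(27) -> [11, 15, 27]
enqueue(3) -> [11, 15, 27, 3]
enqueue(17) -> [11, 15, 27, 3, 17]
dequeue() returns 11 -> [15, 27, 3, 17]
enqueue(7) -> [15, 27, 3, 17, 7]
enqueue(23) -> [15, 27, 3, 17, 7, 23]
enqueue(13) -> [15, 27, 3, 17, 7, 23, 13]
Final queue (front to back): [15, 27, 3, 17, 7, 23, 13]


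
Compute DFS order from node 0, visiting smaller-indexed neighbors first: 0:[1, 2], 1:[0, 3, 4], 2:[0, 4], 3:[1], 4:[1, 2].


DFS stack-based: start with [0]
Visit order: [0, 1, 3, 4, 2]


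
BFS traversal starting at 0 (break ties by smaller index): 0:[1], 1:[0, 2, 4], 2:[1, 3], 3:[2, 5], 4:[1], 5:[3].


BFS queue: start with [0]
Visit order: [0, 1, 2, 4, 3, 5]


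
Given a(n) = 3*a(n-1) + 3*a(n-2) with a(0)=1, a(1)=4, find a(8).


Build bottom-up:
...a(6)=3105, a(7)=11772, a(8)=3*11772+3*3105=44631


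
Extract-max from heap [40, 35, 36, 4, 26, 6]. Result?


Max = 40
Replace root with last, heapify down
Resulting heap: [36, 35, 6, 4, 26]


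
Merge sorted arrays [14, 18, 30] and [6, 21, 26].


Compare heads, take smaller each step.
Merged: [6, 14, 18, 21, 26, 30]


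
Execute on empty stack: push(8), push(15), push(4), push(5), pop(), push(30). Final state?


push(8) -> [8]
push(15) -> [8, 15]
push(4) -> [8, 15, 4]
push(5) -> [8, 15, 4, 5]
pop() returns 5 -> [8, 15, 4]
push(30) -> [8, 15, 4, 30]
Final stack (bottom to top): [8, 15, 4, 30]


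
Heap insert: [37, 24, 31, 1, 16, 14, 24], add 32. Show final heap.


Append 32: [37, 24, 31, 1, 16, 14, 24, 32]
Bubble up: swap idx 7(32) with idx 3(1); swap idx 3(32) with idx 1(24)
Result: [37, 32, 31, 24, 16, 14, 24, 1]


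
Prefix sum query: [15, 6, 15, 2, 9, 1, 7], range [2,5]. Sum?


Prefix sums: [0, 15, 21, 36, 38, 47, 48, 55]
Sum[2..5] = prefix[6] - prefix[2] = 48 - 21 = 27


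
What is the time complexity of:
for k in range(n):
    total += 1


Per nesting level: O(n) = O(n)
Complexity: O(n)


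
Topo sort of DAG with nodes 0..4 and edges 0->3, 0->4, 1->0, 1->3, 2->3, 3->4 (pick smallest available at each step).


Kahn's algorithm, process smallest node first
Order: [1, 0, 2, 3, 4]


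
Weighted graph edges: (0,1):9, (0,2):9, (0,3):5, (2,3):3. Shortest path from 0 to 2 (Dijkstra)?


Dijkstra from 0:
Distances: {0: 0, 1: 9, 2: 8, 3: 5}
Shortest distance to 2 = 8, path = [0, 3, 2]


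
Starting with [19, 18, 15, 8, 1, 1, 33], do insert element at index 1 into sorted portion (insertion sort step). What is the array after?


After one pass: [18, 19, 15, 8, 1, 1, 33]


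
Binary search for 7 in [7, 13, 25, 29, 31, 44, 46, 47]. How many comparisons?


Search for 7:
[0,7] mid=3 arr[3]=29
[0,2] mid=1 arr[1]=13
[0,0] mid=0 arr[0]=7
Total: 3 comparisons


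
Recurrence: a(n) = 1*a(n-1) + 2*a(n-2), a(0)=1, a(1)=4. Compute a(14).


Build bottom-up:
...a(12)=6826, a(13)=13654, a(14)=1*13654+2*6826=27306


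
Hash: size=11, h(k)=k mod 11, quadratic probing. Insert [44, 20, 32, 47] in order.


Insertions: 44->slot 0; 20->slot 9; 32->slot 10; 47->slot 3
Table: [44, None, None, 47, None, None, None, None, None, 20, 32]


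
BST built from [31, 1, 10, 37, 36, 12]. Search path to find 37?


BST root = 31
Search for 37: compare at each node
Path: [31, 37]


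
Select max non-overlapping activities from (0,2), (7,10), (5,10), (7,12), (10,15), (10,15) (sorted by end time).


Greedy: pick earliest-ending, then skip overlaps.
Selected (3 activities): [(0, 2), (7, 10), (10, 15)]


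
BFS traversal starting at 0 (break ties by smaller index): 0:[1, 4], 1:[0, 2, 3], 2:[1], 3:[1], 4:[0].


BFS queue: start with [0]
Visit order: [0, 1, 4, 2, 3]


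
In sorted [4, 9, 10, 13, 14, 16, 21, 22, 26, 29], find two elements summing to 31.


Two pointers: lo=0, hi=9
Found pair: (9, 22) summing to 31


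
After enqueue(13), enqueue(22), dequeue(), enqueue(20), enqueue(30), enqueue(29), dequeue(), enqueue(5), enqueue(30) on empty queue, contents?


enqueue(13) -> [13]
enqueue(22) -> [13, 22]
dequeue() returns 13 -> [22]
enqueue(20) -> [22, 20]
enqueue(30) -> [22, 20, 30]
enqueue(29) -> [22, 20, 30, 29]
dequeue() returns 22 -> [20, 30, 29]
enqueue(5) -> [20, 30, 29, 5]
enqueue(30) -> [20, 30, 29, 5, 30]
Final queue (front to back): [20, 30, 29, 5, 30]


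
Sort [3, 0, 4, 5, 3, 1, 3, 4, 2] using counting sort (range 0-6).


Count array: [1, 1, 1, 3, 2, 1, 0]
Reconstruct: [0, 1, 2, 3, 3, 3, 4, 4, 5]


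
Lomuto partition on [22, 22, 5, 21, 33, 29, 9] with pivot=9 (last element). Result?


Elements <= 9 go left of pivot.
Result: [5, 9, 22, 21, 33, 29, 22], pivot at index 1


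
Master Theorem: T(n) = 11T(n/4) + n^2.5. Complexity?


a=11, b=4, c=2.5. log_4(11)=1.730 < c=2.5. Case 3: O(n^c) = O(n^2.500)
Complexity: O(n^2.500)


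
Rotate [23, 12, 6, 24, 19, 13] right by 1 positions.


Right rotate by 1: [13, 23, 12, 6, 24, 19]


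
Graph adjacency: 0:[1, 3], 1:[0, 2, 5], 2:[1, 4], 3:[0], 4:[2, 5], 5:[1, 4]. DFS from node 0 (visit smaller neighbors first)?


DFS stack-based: start with [0]
Visit order: [0, 1, 2, 4, 5, 3]


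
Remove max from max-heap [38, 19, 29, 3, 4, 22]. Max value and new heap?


Max = 38
Replace root with last, heapify down
Resulting heap: [29, 19, 22, 3, 4]


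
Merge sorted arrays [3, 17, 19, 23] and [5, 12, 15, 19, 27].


Compare heads, take smaller each step.
Merged: [3, 5, 12, 15, 17, 19, 19, 23, 27]


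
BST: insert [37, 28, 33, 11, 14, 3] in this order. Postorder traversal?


Root = 37; build tree by BST insertion.
Postorder traversal: [3, 14, 11, 33, 28, 37]


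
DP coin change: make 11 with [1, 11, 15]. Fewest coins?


dp[0]=0; dp[i]=1+min(dp[i-c] for c in coins)
...dp[6]=6, dp[7]=7, dp[8]=8, dp[9]=9, dp[10]=10, dp[11]=1
Minimum coins for 11 = 1


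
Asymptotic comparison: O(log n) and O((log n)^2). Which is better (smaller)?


logarithmic grows slower than polylogarithmic
O(log n) is asymptotically smaller; O((log n)^2) grows faster


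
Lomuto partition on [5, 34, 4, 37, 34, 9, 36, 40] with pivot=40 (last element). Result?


Elements <= 40 go left of pivot.
Result: [5, 34, 4, 37, 34, 9, 36, 40], pivot at index 7


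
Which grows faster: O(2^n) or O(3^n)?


exponential grows slower than exponential (base 3)
O(2^n) is asymptotically smaller; O(3^n) grows faster


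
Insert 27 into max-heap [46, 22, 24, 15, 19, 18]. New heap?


Append 27: [46, 22, 24, 15, 19, 18, 27]
Bubble up: swap idx 6(27) with idx 2(24)
Result: [46, 22, 27, 15, 19, 18, 24]


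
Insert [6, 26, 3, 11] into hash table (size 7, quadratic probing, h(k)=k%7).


Insertions: 6->slot 6; 26->slot 5; 3->slot 3; 11->slot 4
Table: [None, None, None, 3, 11, 26, 6]


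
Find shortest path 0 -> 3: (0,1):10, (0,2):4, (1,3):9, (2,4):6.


Dijkstra from 0:
Distances: {0: 0, 1: 10, 2: 4, 3: 19, 4: 10}
Shortest distance to 3 = 19, path = [0, 1, 3]


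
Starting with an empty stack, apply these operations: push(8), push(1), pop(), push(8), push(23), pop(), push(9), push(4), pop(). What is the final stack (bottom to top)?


push(8) -> [8]
push(1) -> [8, 1]
pop() returns 1 -> [8]
push(8) -> [8, 8]
push(23) -> [8, 8, 23]
pop() returns 23 -> [8, 8]
push(9) -> [8, 8, 9]
push(4) -> [8, 8, 9, 4]
pop() returns 4 -> [8, 8, 9]
Final stack (bottom to top): [8, 8, 9]


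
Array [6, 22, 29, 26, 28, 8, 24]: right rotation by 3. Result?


Right rotate by 3: [28, 8, 24, 6, 22, 29, 26]


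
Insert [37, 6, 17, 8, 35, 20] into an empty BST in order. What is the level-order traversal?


Root = 37; build tree by BST insertion.
Level-Order traversal: [37, 6, 17, 8, 35, 20]


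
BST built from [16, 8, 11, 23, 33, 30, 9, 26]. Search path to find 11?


BST root = 16
Search for 11: compare at each node
Path: [16, 8, 11]


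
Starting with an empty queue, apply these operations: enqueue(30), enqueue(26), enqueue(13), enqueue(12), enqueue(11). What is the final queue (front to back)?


enqueue(30) -> [30]
enqueue(26) -> [30, 26]
enqueue(13) -> [30, 26, 13]
enqueue(12) -> [30, 26, 13, 12]
enqueue(11) -> [30, 26, 13, 12, 11]
Final queue (front to back): [30, 26, 13, 12, 11]


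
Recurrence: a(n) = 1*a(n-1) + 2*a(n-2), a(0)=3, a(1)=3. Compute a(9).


Build bottom-up:
...a(7)=255, a(8)=513, a(9)=1*513+2*255=1023


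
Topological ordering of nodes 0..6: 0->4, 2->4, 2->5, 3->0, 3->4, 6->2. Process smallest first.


Kahn's algorithm, process smallest node first
Order: [1, 3, 0, 6, 2, 4, 5]


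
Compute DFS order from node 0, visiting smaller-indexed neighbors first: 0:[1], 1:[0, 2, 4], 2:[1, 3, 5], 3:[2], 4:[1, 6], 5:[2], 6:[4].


DFS stack-based: start with [0]
Visit order: [0, 1, 2, 3, 5, 4, 6]


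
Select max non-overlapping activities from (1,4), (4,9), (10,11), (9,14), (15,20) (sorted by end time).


Greedy: pick earliest-ending, then skip overlaps.
Selected (4 activities): [(1, 4), (4, 9), (10, 11), (15, 20)]


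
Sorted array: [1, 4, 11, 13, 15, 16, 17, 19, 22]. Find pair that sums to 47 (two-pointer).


Two pointers: lo=0, hi=8
No pair sums to 47


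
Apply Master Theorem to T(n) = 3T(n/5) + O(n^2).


a=3, b=5, c=2. log_5(3)=0.683 < c=2. Case 3: O(n^c) = O(n^2)
Complexity: O(n^2)


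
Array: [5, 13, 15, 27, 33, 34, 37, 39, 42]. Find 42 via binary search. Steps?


Search for 42:
[0,8] mid=4 arr[4]=33
[5,8] mid=6 arr[6]=37
[7,8] mid=7 arr[7]=39
[8,8] mid=8 arr[8]=42
Total: 4 comparisons


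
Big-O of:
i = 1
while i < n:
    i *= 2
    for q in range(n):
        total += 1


Per nesting level: O(log n) * O(n) = O(n log n)
Complexity: O(n log n)


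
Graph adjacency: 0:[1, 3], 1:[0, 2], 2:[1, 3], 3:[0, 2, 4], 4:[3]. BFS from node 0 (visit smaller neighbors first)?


BFS queue: start with [0]
Visit order: [0, 1, 3, 2, 4]


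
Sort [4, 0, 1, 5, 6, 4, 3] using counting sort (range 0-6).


Count array: [1, 1, 0, 1, 2, 1, 1]
Reconstruct: [0, 1, 3, 4, 4, 5, 6]


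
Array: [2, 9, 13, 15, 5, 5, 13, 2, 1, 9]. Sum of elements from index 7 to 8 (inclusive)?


Prefix sums: [0, 2, 11, 24, 39, 44, 49, 62, 64, 65, 74]
Sum[7..8] = prefix[9] - prefix[7] = 65 - 62 = 3


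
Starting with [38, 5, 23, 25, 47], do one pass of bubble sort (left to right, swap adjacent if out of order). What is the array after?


After one pass: [5, 23, 25, 38, 47]


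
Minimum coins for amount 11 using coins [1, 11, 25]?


dp[0]=0; dp[i]=1+min(dp[i-c] for c in coins)
...dp[6]=6, dp[7]=7, dp[8]=8, dp[9]=9, dp[10]=10, dp[11]=1
Minimum coins for 11 = 1


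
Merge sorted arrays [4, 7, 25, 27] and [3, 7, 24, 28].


Compare heads, take smaller each step.
Merged: [3, 4, 7, 7, 24, 25, 27, 28]


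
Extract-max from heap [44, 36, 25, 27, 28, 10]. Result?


Max = 44
Replace root with last, heapify down
Resulting heap: [36, 28, 25, 27, 10]


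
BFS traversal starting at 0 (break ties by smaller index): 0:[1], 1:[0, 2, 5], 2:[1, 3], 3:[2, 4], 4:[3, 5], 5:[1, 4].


BFS queue: start with [0]
Visit order: [0, 1, 2, 5, 3, 4]


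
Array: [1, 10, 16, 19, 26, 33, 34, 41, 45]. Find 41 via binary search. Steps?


Search for 41:
[0,8] mid=4 arr[4]=26
[5,8] mid=6 arr[6]=34
[7,8] mid=7 arr[7]=41
Total: 3 comparisons


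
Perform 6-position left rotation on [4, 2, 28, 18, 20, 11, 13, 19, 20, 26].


Left rotate by 6: [13, 19, 20, 26, 4, 2, 28, 18, 20, 11]


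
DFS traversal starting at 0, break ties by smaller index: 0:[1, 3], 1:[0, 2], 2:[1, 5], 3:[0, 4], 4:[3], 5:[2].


DFS stack-based: start with [0]
Visit order: [0, 1, 2, 5, 3, 4]


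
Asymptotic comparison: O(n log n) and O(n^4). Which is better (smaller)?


linearithmic grows slower than quartic
O(n log n) is asymptotically smaller; O(n^4) grows faster


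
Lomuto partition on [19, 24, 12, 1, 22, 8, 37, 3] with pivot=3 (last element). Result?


Elements <= 3 go left of pivot.
Result: [1, 3, 12, 19, 22, 8, 37, 24], pivot at index 1


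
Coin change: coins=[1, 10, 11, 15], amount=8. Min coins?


dp[0]=0; dp[i]=1+min(dp[i-c] for c in coins)
...dp[3]=3, dp[4]=4, dp[5]=5, dp[6]=6, dp[7]=7, dp[8]=8
Minimum coins for 8 = 8


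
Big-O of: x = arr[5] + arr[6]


Analysis: constant-time operation, no loop
Complexity: O(1)


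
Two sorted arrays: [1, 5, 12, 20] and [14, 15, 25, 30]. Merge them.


Compare heads, take smaller each step.
Merged: [1, 5, 12, 14, 15, 20, 25, 30]


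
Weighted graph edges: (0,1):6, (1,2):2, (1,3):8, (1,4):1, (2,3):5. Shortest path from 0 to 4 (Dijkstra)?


Dijkstra from 0:
Distances: {0: 0, 1: 6, 2: 8, 3: 13, 4: 7}
Shortest distance to 4 = 7, path = [0, 1, 4]


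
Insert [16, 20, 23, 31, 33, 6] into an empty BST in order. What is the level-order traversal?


Root = 16; build tree by BST insertion.
Level-Order traversal: [16, 6, 20, 23, 31, 33]


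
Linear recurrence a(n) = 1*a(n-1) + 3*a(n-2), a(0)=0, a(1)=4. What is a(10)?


Build bottom-up:
...a(8)=868, a(9)=2032, a(10)=1*2032+3*868=4636


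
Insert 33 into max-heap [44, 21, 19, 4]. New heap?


Append 33: [44, 21, 19, 4, 33]
Bubble up: swap idx 4(33) with idx 1(21)
Result: [44, 33, 19, 4, 21]


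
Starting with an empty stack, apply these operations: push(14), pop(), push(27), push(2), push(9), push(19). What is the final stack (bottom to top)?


push(14) -> [14]
pop() returns 14 -> []
push(27) -> [27]
push(2) -> [27, 2]
push(9) -> [27, 2, 9]
push(19) -> [27, 2, 9, 19]
Final stack (bottom to top): [27, 2, 9, 19]


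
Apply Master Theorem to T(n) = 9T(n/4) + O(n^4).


a=9, b=4, c=4. log_4(9)=1.585 < c=4. Case 3: O(n^c) = O(n^4)
Complexity: O(n^4)


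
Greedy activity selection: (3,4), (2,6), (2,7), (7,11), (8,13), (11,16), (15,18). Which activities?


Greedy: pick earliest-ending, then skip overlaps.
Selected (3 activities): [(3, 4), (7, 11), (11, 16)]


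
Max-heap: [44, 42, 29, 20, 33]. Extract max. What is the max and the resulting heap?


Max = 44
Replace root with last, heapify down
Resulting heap: [42, 33, 29, 20]


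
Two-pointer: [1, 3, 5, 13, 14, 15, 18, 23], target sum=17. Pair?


Two pointers: lo=0, hi=7
Found pair: (3, 14) summing to 17


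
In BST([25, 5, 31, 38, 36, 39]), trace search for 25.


BST root = 25
Search for 25: compare at each node
Path: [25]


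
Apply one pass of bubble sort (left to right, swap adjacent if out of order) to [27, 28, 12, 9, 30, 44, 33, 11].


After one pass: [27, 12, 9, 28, 30, 33, 11, 44]


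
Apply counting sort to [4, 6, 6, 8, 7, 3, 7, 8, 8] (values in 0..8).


Count array: [0, 0, 0, 1, 1, 0, 2, 2, 3]
Reconstruct: [3, 4, 6, 6, 7, 7, 8, 8, 8]


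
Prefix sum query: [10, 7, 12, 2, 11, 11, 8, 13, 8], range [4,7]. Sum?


Prefix sums: [0, 10, 17, 29, 31, 42, 53, 61, 74, 82]
Sum[4..7] = prefix[8] - prefix[4] = 74 - 31 = 43


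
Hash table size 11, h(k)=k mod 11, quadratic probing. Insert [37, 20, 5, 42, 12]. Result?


Insertions: 37->slot 4; 20->slot 9; 5->slot 5; 42->slot 10; 12->slot 1
Table: [None, 12, None, None, 37, 5, None, None, None, 20, 42]


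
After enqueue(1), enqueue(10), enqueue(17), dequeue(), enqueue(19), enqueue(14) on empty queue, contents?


enqueue(1) -> [1]
enqueue(10) -> [1, 10]
enqueue(17) -> [1, 10, 17]
dequeue() returns 1 -> [10, 17]
enqueue(19) -> [10, 17, 19]
enqueue(14) -> [10, 17, 19, 14]
Final queue (front to back): [10, 17, 19, 14]


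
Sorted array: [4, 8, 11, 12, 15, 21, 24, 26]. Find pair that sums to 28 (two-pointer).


Two pointers: lo=0, hi=7
Found pair: (4, 24) summing to 28


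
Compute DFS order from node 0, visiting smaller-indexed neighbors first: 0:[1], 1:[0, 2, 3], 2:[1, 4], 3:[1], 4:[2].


DFS stack-based: start with [0]
Visit order: [0, 1, 2, 4, 3]


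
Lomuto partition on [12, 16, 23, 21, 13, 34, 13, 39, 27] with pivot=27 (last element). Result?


Elements <= 27 go left of pivot.
Result: [12, 16, 23, 21, 13, 13, 27, 39, 34], pivot at index 6


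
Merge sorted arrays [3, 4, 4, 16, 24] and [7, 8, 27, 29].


Compare heads, take smaller each step.
Merged: [3, 4, 4, 7, 8, 16, 24, 27, 29]


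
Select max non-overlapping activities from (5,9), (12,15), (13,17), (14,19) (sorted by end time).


Greedy: pick earliest-ending, then skip overlaps.
Selected (2 activities): [(5, 9), (12, 15)]


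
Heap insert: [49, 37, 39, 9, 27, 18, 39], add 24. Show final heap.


Append 24: [49, 37, 39, 9, 27, 18, 39, 24]
Bubble up: swap idx 7(24) with idx 3(9)
Result: [49, 37, 39, 24, 27, 18, 39, 9]


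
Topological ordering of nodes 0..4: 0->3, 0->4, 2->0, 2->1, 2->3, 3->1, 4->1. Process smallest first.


Kahn's algorithm, process smallest node first
Order: [2, 0, 3, 4, 1]


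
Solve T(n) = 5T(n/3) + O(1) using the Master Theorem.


a=5, b=3, c=0. log_3(5)=1.465 > c=0. Case 1: O(n^log_b(a)) = O(n^1.465)
Complexity: O(n^1.465)


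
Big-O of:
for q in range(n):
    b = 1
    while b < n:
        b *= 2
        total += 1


Per nesting level: O(n) * O(log n) = O(n log n)
Complexity: O(n log n)


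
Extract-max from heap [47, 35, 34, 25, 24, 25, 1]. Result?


Max = 47
Replace root with last, heapify down
Resulting heap: [35, 25, 34, 1, 24, 25]


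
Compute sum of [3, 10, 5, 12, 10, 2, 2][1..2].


Prefix sums: [0, 3, 13, 18, 30, 40, 42, 44]
Sum[1..2] = prefix[3] - prefix[1] = 18 - 3 = 15


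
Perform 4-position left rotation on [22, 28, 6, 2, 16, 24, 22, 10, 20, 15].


Left rotate by 4: [16, 24, 22, 10, 20, 15, 22, 28, 6, 2]


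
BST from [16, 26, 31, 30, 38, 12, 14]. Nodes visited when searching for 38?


BST root = 16
Search for 38: compare at each node
Path: [16, 26, 31, 38]


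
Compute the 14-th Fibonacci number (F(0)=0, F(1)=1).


F(n)=F(n-1)+F(n-2)
...F(12)=144, F(13)=233, F(14)=377


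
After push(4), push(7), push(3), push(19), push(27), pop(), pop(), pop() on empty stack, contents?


push(4) -> [4]
push(7) -> [4, 7]
push(3) -> [4, 7, 3]
push(19) -> [4, 7, 3, 19]
push(27) -> [4, 7, 3, 19, 27]
pop() returns 27 -> [4, 7, 3, 19]
pop() returns 19 -> [4, 7, 3]
pop() returns 3 -> [4, 7]
Final stack (bottom to top): [4, 7]


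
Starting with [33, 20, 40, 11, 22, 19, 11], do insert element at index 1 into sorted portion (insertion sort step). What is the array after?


After one pass: [20, 33, 40, 11, 22, 19, 11]


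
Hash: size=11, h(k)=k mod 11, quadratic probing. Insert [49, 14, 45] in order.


Insertions: 49->slot 5; 14->slot 3; 45->slot 1
Table: [None, 45, None, 14, None, 49, None, None, None, None, None]


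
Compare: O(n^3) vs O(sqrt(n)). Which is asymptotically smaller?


sublinear grows slower than cubic
O(sqrt(n)) is asymptotically smaller; O(n^3) grows faster


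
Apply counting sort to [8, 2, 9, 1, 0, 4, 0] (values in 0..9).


Count array: [2, 1, 1, 0, 1, 0, 0, 0, 1, 1]
Reconstruct: [0, 0, 1, 2, 4, 8, 9]


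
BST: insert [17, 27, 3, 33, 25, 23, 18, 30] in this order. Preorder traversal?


Root = 17; build tree by BST insertion.
Preorder traversal: [17, 3, 27, 25, 23, 18, 33, 30]


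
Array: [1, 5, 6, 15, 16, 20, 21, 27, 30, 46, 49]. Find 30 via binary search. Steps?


Search for 30:
[0,10] mid=5 arr[5]=20
[6,10] mid=8 arr[8]=30
Total: 2 comparisons


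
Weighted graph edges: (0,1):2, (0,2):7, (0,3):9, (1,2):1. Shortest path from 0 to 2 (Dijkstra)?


Dijkstra from 0:
Distances: {0: 0, 1: 2, 2: 3, 3: 9}
Shortest distance to 2 = 3, path = [0, 1, 2]


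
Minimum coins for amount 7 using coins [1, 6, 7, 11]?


dp[0]=0; dp[i]=1+min(dp[i-c] for c in coins)
...dp[2]=2, dp[3]=3, dp[4]=4, dp[5]=5, dp[6]=1, dp[7]=1
Minimum coins for 7 = 1


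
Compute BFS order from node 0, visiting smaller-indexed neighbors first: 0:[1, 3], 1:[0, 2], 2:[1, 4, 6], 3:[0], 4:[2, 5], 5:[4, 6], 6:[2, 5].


BFS queue: start with [0]
Visit order: [0, 1, 3, 2, 4, 6, 5]


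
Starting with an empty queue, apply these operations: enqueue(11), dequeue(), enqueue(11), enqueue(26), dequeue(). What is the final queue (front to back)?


enqueue(11) -> [11]
dequeue() returns 11 -> []
enqueue(11) -> [11]
enqueue(26) -> [11, 26]
dequeue() returns 11 -> [26]
Final queue (front to back): [26]


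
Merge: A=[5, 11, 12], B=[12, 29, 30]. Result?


Compare heads, take smaller each step.
Merged: [5, 11, 12, 12, 29, 30]


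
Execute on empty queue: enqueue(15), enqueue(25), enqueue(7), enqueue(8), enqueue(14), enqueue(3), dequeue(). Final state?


enqueue(15) -> [15]
enqueue(25) -> [15, 25]
enqueue(7) -> [15, 25, 7]
enqueue(8) -> [15, 25, 7, 8]
enqueue(14) -> [15, 25, 7, 8, 14]
enqueue(3) -> [15, 25, 7, 8, 14, 3]
dequeue() returns 15 -> [25, 7, 8, 14, 3]
Final queue (front to back): [25, 7, 8, 14, 3]


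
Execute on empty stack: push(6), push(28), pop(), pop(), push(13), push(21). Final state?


push(6) -> [6]
push(28) -> [6, 28]
pop() returns 28 -> [6]
pop() returns 6 -> []
push(13) -> [13]
push(21) -> [13, 21]
Final stack (bottom to top): [13, 21]


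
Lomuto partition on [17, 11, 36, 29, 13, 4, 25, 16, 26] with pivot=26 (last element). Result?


Elements <= 26 go left of pivot.
Result: [17, 11, 13, 4, 25, 16, 26, 29, 36], pivot at index 6


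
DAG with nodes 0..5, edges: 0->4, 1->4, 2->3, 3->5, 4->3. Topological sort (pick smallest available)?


Kahn's algorithm, process smallest node first
Order: [0, 1, 2, 4, 3, 5]


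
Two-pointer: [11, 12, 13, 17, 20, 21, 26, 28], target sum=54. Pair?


Two pointers: lo=0, hi=7
Found pair: (26, 28) summing to 54


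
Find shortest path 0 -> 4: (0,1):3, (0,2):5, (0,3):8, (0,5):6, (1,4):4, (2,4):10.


Dijkstra from 0:
Distances: {0: 0, 1: 3, 2: 5, 3: 8, 4: 7, 5: 6}
Shortest distance to 4 = 7, path = [0, 1, 4]


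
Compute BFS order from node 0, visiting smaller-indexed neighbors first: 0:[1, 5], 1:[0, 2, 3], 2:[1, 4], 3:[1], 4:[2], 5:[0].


BFS queue: start with [0]
Visit order: [0, 1, 5, 2, 3, 4]


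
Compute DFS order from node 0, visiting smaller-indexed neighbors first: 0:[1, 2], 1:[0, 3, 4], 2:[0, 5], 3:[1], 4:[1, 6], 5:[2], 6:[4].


DFS stack-based: start with [0]
Visit order: [0, 1, 3, 4, 6, 2, 5]


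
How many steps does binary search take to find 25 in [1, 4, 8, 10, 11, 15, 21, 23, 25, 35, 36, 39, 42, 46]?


Search for 25:
[0,13] mid=6 arr[6]=21
[7,13] mid=10 arr[10]=36
[7,9] mid=8 arr[8]=25
Total: 3 comparisons


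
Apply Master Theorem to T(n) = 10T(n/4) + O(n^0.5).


a=10, b=4, c=0.5. log_4(10)=1.661 > c=0.5. Case 1: O(n^log_b(a)) = O(n^1.661)
Complexity: O(n^1.661)


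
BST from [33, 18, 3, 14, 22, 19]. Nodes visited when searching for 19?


BST root = 33
Search for 19: compare at each node
Path: [33, 18, 22, 19]


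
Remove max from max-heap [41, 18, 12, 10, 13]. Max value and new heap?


Max = 41
Replace root with last, heapify down
Resulting heap: [18, 13, 12, 10]


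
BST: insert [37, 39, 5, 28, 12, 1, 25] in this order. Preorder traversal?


Root = 37; build tree by BST insertion.
Preorder traversal: [37, 5, 1, 28, 12, 25, 39]


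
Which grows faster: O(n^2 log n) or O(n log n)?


linearithmic grows slower than n^2 log n
O(n log n) is asymptotically smaller; O(n^2 log n) grows faster


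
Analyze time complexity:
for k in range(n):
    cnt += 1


Per nesting level: O(n) = O(n)
Complexity: O(n)


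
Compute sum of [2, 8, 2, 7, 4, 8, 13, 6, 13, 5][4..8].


Prefix sums: [0, 2, 10, 12, 19, 23, 31, 44, 50, 63, 68]
Sum[4..8] = prefix[9] - prefix[4] = 63 - 19 = 44


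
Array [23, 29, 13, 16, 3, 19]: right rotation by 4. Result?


Right rotate by 4: [13, 16, 3, 19, 23, 29]


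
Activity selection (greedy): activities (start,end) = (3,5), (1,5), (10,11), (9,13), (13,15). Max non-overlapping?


Greedy: pick earliest-ending, then skip overlaps.
Selected (3 activities): [(3, 5), (10, 11), (13, 15)]


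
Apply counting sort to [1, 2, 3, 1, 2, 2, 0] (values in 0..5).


Count array: [1, 2, 3, 1, 0, 0]
Reconstruct: [0, 1, 1, 2, 2, 2, 3]


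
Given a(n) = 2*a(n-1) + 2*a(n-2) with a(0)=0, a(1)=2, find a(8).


Build bottom-up:
...a(6)=240, a(7)=656, a(8)=2*656+2*240=1792


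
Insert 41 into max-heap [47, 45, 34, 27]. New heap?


Append 41: [47, 45, 34, 27, 41]
Bubble up: no swaps needed
Result: [47, 45, 34, 27, 41]


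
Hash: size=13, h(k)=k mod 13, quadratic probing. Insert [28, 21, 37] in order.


Insertions: 28->slot 2; 21->slot 8; 37->slot 11
Table: [None, None, 28, None, None, None, None, None, 21, None, None, 37, None]


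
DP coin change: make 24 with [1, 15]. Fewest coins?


dp[0]=0; dp[i]=1+min(dp[i-c] for c in coins)
...dp[19]=5, dp[20]=6, dp[21]=7, dp[22]=8, dp[23]=9, dp[24]=10
Minimum coins for 24 = 10


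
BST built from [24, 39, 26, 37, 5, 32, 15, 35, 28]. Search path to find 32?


BST root = 24
Search for 32: compare at each node
Path: [24, 39, 26, 37, 32]


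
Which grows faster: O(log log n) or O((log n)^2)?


double-logarithmic grows slower than polylogarithmic
O(log log n) is asymptotically smaller; O((log n)^2) grows faster


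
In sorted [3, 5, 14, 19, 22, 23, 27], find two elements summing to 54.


Two pointers: lo=0, hi=6
No pair sums to 54


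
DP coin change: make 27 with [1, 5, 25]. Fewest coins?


dp[0]=0; dp[i]=1+min(dp[i-c] for c in coins)
...dp[22]=6, dp[23]=7, dp[24]=8, dp[25]=1, dp[26]=2, dp[27]=3
Minimum coins for 27 = 3


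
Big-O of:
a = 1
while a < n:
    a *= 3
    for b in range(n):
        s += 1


Per nesting level: O(log n) * O(n) = O(n log n)
Complexity: O(n log n)


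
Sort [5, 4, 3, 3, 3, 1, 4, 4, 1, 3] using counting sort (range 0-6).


Count array: [0, 2, 0, 4, 3, 1, 0]
Reconstruct: [1, 1, 3, 3, 3, 3, 4, 4, 4, 5]


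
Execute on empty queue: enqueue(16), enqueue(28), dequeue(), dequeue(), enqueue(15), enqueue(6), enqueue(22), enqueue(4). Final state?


enqueue(16) -> [16]
enqueue(28) -> [16, 28]
dequeue() returns 16 -> [28]
dequeue() returns 28 -> []
enqueue(15) -> [15]
enqueue(6) -> [15, 6]
enqueue(22) -> [15, 6, 22]
enqueue(4) -> [15, 6, 22, 4]
Final queue (front to back): [15, 6, 22, 4]


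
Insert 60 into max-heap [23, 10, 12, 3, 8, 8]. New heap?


Append 60: [23, 10, 12, 3, 8, 8, 60]
Bubble up: swap idx 6(60) with idx 2(12); swap idx 2(60) with idx 0(23)
Result: [60, 10, 23, 3, 8, 8, 12]


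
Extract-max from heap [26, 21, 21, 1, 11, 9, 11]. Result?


Max = 26
Replace root with last, heapify down
Resulting heap: [21, 11, 21, 1, 11, 9]


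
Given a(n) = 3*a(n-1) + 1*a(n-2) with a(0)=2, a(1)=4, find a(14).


Build bottom-up:
...a(12)=2152082, a(13)=7107844, a(14)=3*7107844+1*2152082=23475614


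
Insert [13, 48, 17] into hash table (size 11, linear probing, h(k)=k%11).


Insertions: 13->slot 2; 48->slot 4; 17->slot 6
Table: [None, None, 13, None, 48, None, 17, None, None, None, None]


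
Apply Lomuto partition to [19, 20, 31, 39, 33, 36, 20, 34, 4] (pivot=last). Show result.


Elements <= 4 go left of pivot.
Result: [4, 20, 31, 39, 33, 36, 20, 34, 19], pivot at index 0


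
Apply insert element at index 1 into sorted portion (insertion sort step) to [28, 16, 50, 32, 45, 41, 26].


After one pass: [16, 28, 50, 32, 45, 41, 26]


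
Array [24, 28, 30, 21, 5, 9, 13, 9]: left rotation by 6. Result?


Left rotate by 6: [13, 9, 24, 28, 30, 21, 5, 9]


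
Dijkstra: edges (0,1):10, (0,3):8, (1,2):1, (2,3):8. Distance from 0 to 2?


Dijkstra from 0:
Distances: {0: 0, 1: 10, 2: 11, 3: 8}
Shortest distance to 2 = 11, path = [0, 1, 2]


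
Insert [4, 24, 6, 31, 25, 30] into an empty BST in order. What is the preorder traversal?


Root = 4; build tree by BST insertion.
Preorder traversal: [4, 24, 6, 31, 25, 30]


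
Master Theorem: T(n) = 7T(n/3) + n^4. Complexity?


a=7, b=3, c=4. log_3(7)=1.771 < c=4. Case 3: O(n^c) = O(n^4)
Complexity: O(n^4)


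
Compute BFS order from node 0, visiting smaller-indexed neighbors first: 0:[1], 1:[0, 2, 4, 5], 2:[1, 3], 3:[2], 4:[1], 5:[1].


BFS queue: start with [0]
Visit order: [0, 1, 2, 4, 5, 3]


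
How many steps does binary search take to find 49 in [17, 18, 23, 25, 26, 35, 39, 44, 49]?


Search for 49:
[0,8] mid=4 arr[4]=26
[5,8] mid=6 arr[6]=39
[7,8] mid=7 arr[7]=44
[8,8] mid=8 arr[8]=49
Total: 4 comparisons


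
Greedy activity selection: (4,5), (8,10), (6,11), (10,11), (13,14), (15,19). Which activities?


Greedy: pick earliest-ending, then skip overlaps.
Selected (5 activities): [(4, 5), (8, 10), (10, 11), (13, 14), (15, 19)]


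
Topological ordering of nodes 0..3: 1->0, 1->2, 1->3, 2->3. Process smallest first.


Kahn's algorithm, process smallest node first
Order: [1, 0, 2, 3]


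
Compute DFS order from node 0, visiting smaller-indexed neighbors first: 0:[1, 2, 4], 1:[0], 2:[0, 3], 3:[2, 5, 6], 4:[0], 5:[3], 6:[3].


DFS stack-based: start with [0]
Visit order: [0, 1, 2, 3, 5, 6, 4]


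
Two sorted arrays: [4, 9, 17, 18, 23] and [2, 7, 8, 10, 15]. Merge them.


Compare heads, take smaller each step.
Merged: [2, 4, 7, 8, 9, 10, 15, 17, 18, 23]


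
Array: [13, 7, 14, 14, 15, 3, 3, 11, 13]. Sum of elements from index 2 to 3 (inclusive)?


Prefix sums: [0, 13, 20, 34, 48, 63, 66, 69, 80, 93]
Sum[2..3] = prefix[4] - prefix[2] = 48 - 20 = 28


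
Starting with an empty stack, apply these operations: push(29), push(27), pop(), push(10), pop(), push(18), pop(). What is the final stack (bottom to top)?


push(29) -> [29]
push(27) -> [29, 27]
pop() returns 27 -> [29]
push(10) -> [29, 10]
pop() returns 10 -> [29]
push(18) -> [29, 18]
pop() returns 18 -> [29]
Final stack (bottom to top): [29]


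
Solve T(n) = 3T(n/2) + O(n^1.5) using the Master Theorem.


a=3, b=2, c=1.5. log_2(3)=1.585 > c=1.5. Case 1: O(n^log_b(a)) = O(n^1.585)
Complexity: O(n^1.585)


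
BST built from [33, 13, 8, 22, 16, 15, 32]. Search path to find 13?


BST root = 33
Search for 13: compare at each node
Path: [33, 13]


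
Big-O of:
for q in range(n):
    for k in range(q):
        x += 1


Per nesting level: O(n) * O(n) [triangular over q] = O(n^2)
Complexity: O(n^2)


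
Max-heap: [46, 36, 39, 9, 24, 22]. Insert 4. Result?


Append 4: [46, 36, 39, 9, 24, 22, 4]
Bubble up: no swaps needed
Result: [46, 36, 39, 9, 24, 22, 4]


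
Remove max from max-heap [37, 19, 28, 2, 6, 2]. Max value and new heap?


Max = 37
Replace root with last, heapify down
Resulting heap: [28, 19, 2, 2, 6]


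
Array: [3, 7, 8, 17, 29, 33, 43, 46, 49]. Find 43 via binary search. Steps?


Search for 43:
[0,8] mid=4 arr[4]=29
[5,8] mid=6 arr[6]=43
Total: 2 comparisons


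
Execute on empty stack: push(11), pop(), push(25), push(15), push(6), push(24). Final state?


push(11) -> [11]
pop() returns 11 -> []
push(25) -> [25]
push(15) -> [25, 15]
push(6) -> [25, 15, 6]
push(24) -> [25, 15, 6, 24]
Final stack (bottom to top): [25, 15, 6, 24]


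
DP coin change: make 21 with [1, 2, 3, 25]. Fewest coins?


dp[0]=0; dp[i]=1+min(dp[i-c] for c in coins)
...dp[16]=6, dp[17]=6, dp[18]=6, dp[19]=7, dp[20]=7, dp[21]=7
Minimum coins for 21 = 7


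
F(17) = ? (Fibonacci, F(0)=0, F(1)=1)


F(n)=F(n-1)+F(n-2)
...F(15)=610, F(16)=987, F(17)=1597


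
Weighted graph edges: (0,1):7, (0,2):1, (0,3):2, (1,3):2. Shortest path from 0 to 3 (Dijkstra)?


Dijkstra from 0:
Distances: {0: 0, 1: 4, 2: 1, 3: 2}
Shortest distance to 3 = 2, path = [0, 3]


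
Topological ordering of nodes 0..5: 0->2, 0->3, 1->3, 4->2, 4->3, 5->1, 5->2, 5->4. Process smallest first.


Kahn's algorithm, process smallest node first
Order: [0, 5, 1, 4, 2, 3]


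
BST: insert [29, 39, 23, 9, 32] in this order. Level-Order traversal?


Root = 29; build tree by BST insertion.
Level-Order traversal: [29, 23, 39, 9, 32]


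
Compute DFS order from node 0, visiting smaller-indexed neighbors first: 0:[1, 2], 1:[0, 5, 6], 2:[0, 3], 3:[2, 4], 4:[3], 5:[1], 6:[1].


DFS stack-based: start with [0]
Visit order: [0, 1, 5, 6, 2, 3, 4]


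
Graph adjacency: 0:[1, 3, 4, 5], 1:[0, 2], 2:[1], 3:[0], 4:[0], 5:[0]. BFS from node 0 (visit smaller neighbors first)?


BFS queue: start with [0]
Visit order: [0, 1, 3, 4, 5, 2]


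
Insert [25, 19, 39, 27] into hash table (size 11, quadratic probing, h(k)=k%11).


Insertions: 25->slot 3; 19->slot 8; 39->slot 6; 27->slot 5
Table: [None, None, None, 25, None, 27, 39, None, 19, None, None]


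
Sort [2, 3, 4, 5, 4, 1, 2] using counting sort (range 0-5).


Count array: [0, 1, 2, 1, 2, 1]
Reconstruct: [1, 2, 2, 3, 4, 4, 5]


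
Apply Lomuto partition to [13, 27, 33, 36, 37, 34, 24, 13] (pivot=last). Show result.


Elements <= 13 go left of pivot.
Result: [13, 13, 33, 36, 37, 34, 24, 27], pivot at index 1


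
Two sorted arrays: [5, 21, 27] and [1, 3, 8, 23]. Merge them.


Compare heads, take smaller each step.
Merged: [1, 3, 5, 8, 21, 23, 27]


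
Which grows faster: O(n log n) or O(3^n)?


linearithmic grows slower than exponential (base 3)
O(n log n) is asymptotically smaller; O(3^n) grows faster


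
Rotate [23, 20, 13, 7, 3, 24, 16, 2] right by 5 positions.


Right rotate by 5: [7, 3, 24, 16, 2, 23, 20, 13]


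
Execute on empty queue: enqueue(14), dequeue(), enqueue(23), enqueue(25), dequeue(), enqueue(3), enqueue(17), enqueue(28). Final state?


enqueue(14) -> [14]
dequeue() returns 14 -> []
enqueue(23) -> [23]
enqueue(25) -> [23, 25]
dequeue() returns 23 -> [25]
enqueue(3) -> [25, 3]
enqueue(17) -> [25, 3, 17]
enqueue(28) -> [25, 3, 17, 28]
Final queue (front to back): [25, 3, 17, 28]


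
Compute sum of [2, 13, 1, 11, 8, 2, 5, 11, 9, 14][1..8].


Prefix sums: [0, 2, 15, 16, 27, 35, 37, 42, 53, 62, 76]
Sum[1..8] = prefix[9] - prefix[1] = 62 - 2 = 60


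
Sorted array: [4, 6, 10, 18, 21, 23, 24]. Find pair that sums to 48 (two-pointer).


Two pointers: lo=0, hi=6
No pair sums to 48


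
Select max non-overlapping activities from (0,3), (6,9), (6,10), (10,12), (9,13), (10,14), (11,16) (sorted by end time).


Greedy: pick earliest-ending, then skip overlaps.
Selected (3 activities): [(0, 3), (6, 9), (10, 12)]


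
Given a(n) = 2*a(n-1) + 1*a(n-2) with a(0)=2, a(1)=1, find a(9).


Build bottom-up:
...a(7)=309, a(8)=746, a(9)=2*746+1*309=1801


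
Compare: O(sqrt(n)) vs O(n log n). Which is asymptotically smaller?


sublinear grows slower than linearithmic
O(sqrt(n)) is asymptotically smaller; O(n log n) grows faster


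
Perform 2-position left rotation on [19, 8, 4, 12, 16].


Left rotate by 2: [4, 12, 16, 19, 8]


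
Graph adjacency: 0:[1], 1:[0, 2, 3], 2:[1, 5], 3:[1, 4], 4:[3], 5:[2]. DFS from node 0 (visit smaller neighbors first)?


DFS stack-based: start with [0]
Visit order: [0, 1, 2, 5, 3, 4]


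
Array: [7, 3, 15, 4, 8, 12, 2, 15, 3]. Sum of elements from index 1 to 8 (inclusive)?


Prefix sums: [0, 7, 10, 25, 29, 37, 49, 51, 66, 69]
Sum[1..8] = prefix[9] - prefix[1] = 69 - 7 = 62


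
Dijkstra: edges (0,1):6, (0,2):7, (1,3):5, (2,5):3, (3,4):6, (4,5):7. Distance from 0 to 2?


Dijkstra from 0:
Distances: {0: 0, 1: 6, 2: 7, 3: 11, 4: 17, 5: 10}
Shortest distance to 2 = 7, path = [0, 2]


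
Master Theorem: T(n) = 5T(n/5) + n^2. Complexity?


a=5, b=5, c=2. log_5(5)=1 < c=2. Case 3: O(n^c) = O(n^2)
Complexity: O(n^2)


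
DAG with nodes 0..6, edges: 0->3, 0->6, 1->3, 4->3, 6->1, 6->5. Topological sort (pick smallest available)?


Kahn's algorithm, process smallest node first
Order: [0, 2, 4, 6, 1, 3, 5]


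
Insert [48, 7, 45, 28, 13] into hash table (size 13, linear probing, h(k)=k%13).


Insertions: 48->slot 9; 7->slot 7; 45->slot 6; 28->slot 2; 13->slot 0
Table: [13, None, 28, None, None, None, 45, 7, None, 48, None, None, None]


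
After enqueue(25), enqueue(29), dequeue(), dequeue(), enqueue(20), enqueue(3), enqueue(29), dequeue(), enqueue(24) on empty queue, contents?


enqueue(25) -> [25]
enqueue(29) -> [25, 29]
dequeue() returns 25 -> [29]
dequeue() returns 29 -> []
enqueue(20) -> [20]
enqueue(3) -> [20, 3]
enqueue(29) -> [20, 3, 29]
dequeue() returns 20 -> [3, 29]
enqueue(24) -> [3, 29, 24]
Final queue (front to back): [3, 29, 24]


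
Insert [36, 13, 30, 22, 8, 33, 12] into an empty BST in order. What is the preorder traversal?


Root = 36; build tree by BST insertion.
Preorder traversal: [36, 13, 8, 12, 30, 22, 33]


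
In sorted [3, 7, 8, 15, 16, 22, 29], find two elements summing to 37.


Two pointers: lo=0, hi=6
Found pair: (8, 29) summing to 37


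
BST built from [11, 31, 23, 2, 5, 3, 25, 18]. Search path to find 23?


BST root = 11
Search for 23: compare at each node
Path: [11, 31, 23]


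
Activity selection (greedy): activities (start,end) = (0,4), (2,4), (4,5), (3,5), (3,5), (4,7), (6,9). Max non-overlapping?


Greedy: pick earliest-ending, then skip overlaps.
Selected (3 activities): [(0, 4), (4, 5), (6, 9)]


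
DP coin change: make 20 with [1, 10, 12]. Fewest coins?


dp[0]=0; dp[i]=1+min(dp[i-c] for c in coins)
...dp[15]=4, dp[16]=5, dp[17]=6, dp[18]=7, dp[19]=8, dp[20]=2
Minimum coins for 20 = 2


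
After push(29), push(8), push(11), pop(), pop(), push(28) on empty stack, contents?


push(29) -> [29]
push(8) -> [29, 8]
push(11) -> [29, 8, 11]
pop() returns 11 -> [29, 8]
pop() returns 8 -> [29]
push(28) -> [29, 28]
Final stack (bottom to top): [29, 28]


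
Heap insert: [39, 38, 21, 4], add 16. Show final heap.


Append 16: [39, 38, 21, 4, 16]
Bubble up: no swaps needed
Result: [39, 38, 21, 4, 16]


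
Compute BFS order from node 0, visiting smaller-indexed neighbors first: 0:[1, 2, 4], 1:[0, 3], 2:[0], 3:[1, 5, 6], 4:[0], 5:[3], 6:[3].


BFS queue: start with [0]
Visit order: [0, 1, 2, 4, 3, 5, 6]
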